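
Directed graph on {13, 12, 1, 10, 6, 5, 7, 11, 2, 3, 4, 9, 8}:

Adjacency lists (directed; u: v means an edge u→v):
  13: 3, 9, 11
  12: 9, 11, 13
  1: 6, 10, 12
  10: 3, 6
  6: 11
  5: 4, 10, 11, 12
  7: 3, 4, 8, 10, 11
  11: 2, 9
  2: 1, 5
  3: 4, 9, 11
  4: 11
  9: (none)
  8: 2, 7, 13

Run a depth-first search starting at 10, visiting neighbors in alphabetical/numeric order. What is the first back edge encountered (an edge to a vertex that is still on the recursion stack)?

6→11

DFS from 10 (visiting neighbors in alphabetical/numeric order); mark gray on enter, black on exit:
10 gray
  3 gray
    4 gray
      11 gray
        2 gray
          1 gray
            6 gray
              6→11: 11 is gray → back edge
First back edge: 6 → 11.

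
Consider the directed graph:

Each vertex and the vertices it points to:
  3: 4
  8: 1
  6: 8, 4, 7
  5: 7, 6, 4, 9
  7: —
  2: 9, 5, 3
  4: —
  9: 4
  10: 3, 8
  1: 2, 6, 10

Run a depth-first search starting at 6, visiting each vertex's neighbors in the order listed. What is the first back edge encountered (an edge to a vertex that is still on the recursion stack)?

5->6

DFS from 6 (visiting each vertex's neighbors in the order listed); mark gray on enter, black on exit:
6 gray
  8 gray
    1 gray
      2 gray
        9 gray
          4 gray
          4 black
        9 black
        5 gray
          7 gray
          7 black
          5→6: 6 is gray → back edge
First back edge: 5 → 6.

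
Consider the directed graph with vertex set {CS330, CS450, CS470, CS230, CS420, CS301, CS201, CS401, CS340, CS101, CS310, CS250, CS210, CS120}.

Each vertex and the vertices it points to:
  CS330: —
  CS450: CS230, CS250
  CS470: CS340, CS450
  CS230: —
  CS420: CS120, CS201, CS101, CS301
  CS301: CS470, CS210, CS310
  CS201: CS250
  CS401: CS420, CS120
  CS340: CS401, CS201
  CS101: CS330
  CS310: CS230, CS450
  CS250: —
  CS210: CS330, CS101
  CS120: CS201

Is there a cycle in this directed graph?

DFS with white/gray/black marking, starting from CS310:
CS310 gray
  CS230 gray
  CS230 black
  CS450 gray
    CS450→CS230: CS230 black — skip
    CS250 gray
    CS250 black
  CS450 black
CS310 black
CS330 gray
CS330 black
CS470 gray
  CS340 gray
    CS401 gray
      CS420 gray
        CS120 gray
          CS201 gray
            CS201→CS250: CS250 black — skip
          CS201 black
        CS120 black
        CS420→CS201: CS201 black — skip
        CS101 gray
          CS101→CS330: CS330 black — skip
        CS101 black
        CS301 gray
          CS301→CS470: CS470 is gray → back edge
Back edge found, so a cycle exists: CS470 → CS340 → CS401 → CS420 → CS301 → CS470.

Yes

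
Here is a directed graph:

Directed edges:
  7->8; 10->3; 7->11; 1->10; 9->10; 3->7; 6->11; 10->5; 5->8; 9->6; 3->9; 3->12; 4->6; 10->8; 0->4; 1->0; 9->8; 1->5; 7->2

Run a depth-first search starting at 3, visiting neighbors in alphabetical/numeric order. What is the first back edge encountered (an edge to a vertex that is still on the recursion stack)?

DFS from 3 (visiting neighbors in alphabetical/numeric order); mark gray on enter, black on exit:
3 gray
  7 gray
    2 gray
    2 black
    8 gray
    8 black
    11 gray
    11 black
  7 black
  9 gray
    6 gray
      6→11: 11 black — skip
    6 black
    9→8: 8 black — skip
    10 gray
      10→3: 3 is gray → back edge
First back edge: 10 → 3.

10->3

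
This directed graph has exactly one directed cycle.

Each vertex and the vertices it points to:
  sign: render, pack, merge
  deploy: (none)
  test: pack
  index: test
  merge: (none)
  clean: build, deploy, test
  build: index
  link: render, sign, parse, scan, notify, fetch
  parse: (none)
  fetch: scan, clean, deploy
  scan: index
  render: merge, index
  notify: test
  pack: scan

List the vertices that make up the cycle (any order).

DFS with gray/black marking from scan:
scan gray
  index gray
    test gray
      pack gray
        pack→scan: scan is gray → back edge
Back edge closes the cycle scan → index → test → pack → scan; its vertices are {pack, scan, test, index}.

pack, scan, test, index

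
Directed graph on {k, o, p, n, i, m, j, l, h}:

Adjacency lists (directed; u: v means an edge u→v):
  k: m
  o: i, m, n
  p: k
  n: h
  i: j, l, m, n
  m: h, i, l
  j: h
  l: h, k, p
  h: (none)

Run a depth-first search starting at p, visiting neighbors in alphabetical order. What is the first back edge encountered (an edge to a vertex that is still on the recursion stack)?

l→k

DFS from p (visiting neighbors in alphabetical order); mark gray on enter, black on exit:
p gray
  k gray
    m gray
      h gray
      h black
      i gray
        j gray
          j→h: h black — skip
        j black
        l gray
          l→h: h black — skip
          l→k: k is gray → back edge
First back edge: l → k.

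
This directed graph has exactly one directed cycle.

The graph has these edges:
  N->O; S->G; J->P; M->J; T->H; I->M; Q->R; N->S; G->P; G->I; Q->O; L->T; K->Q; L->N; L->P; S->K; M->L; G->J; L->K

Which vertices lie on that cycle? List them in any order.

DFS with gray/black marking from L:
L gray
  N gray
    S gray
      K gray
        Q gray
          O gray
          O black
          R gray
          R black
        Q black
      K black
      G gray
        P gray
        P black
        I gray
          M gray
            J gray
              J→P: P black — skip
            J black
            M→L: L is gray → back edge
Back edge closes the cycle L → N → S → G → I → M → L; its vertices are {G, I, L, M, N, S}.

G, I, L, M, N, S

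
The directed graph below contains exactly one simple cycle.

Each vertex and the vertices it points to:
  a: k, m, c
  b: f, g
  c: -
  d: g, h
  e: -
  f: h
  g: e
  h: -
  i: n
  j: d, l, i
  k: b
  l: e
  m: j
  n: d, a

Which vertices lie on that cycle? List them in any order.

a, i, j, m, n

DFS with gray/black marking from n:
n gray
  d gray
    g gray
      e gray
      e black
    g black
    h gray
    h black
  d black
  a gray
    k gray
      b gray
        f gray
          f→h: h black — skip
        f black
        b→g: g black — skip
      b black
    k black
    m gray
      j gray
        j→d: d black — skip
        l gray
          l→e: e black — skip
        l black
        i gray
          i→n: n is gray → back edge
Back edge closes the cycle n → a → m → j → i → n; its vertices are {a, i, j, m, n}.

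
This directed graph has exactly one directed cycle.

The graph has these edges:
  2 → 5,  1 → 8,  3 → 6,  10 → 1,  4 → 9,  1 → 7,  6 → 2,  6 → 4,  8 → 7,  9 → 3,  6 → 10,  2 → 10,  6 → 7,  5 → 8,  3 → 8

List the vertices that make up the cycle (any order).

DFS with gray/black marking from 3:
3 gray
  6 gray
    4 gray
      9 gray
        9→3: 3 is gray → back edge
Back edge closes the cycle 3 → 6 → 4 → 9 → 3; its vertices are {3, 4, 6, 9}.

3, 4, 6, 9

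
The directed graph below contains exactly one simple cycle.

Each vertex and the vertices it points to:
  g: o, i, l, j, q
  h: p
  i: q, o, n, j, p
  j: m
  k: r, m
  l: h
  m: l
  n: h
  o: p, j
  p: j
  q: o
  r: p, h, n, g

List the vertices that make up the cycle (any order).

h, j, l, m, p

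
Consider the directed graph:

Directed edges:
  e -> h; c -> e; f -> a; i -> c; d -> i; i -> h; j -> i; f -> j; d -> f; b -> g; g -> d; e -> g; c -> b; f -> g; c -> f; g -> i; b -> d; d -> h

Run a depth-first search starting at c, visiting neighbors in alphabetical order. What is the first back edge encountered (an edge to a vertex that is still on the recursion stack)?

DFS from c (visiting neighbors in alphabetical order); mark gray on enter, black on exit:
c gray
  b gray
    d gray
      f gray
        a gray
        a black
        g gray
          g→d: d is gray → back edge
First back edge: g → d.

g→d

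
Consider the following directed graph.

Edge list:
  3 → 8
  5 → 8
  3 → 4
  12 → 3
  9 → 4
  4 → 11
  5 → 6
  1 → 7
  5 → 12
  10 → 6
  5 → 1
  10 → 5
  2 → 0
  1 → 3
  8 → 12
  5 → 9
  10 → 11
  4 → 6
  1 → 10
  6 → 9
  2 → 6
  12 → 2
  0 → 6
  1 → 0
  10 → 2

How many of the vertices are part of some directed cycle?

9

A vertex is on a directed cycle iff it belongs to a strongly connected component of size ≥ 2 (or has a self-loop).
The vertices on cycles are {1, 3, 4, 5, 6, 8, 9, 10, 12} — 9 in total.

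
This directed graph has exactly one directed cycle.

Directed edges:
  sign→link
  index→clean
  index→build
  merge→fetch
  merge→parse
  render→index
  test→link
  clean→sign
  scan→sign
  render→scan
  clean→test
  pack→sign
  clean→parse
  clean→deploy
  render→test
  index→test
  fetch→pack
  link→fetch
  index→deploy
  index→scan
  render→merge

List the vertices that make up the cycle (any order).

link, pack, sign, fetch

DFS with gray/black marking from fetch:
fetch gray
  pack gray
    sign gray
      link gray
        link→fetch: fetch is gray → back edge
Back edge closes the cycle fetch → pack → sign → link → fetch; its vertices are {link, pack, sign, fetch}.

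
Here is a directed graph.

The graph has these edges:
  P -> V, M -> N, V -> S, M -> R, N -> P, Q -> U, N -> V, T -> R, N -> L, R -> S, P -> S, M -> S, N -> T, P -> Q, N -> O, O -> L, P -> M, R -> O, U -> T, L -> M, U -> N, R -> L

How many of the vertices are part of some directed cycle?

9

A vertex is on a directed cycle iff it belongs to a strongly connected component of size ≥ 2 (or has a self-loop).
The vertices on cycles are {L, M, N, O, P, Q, R, T, U} — 9 in total.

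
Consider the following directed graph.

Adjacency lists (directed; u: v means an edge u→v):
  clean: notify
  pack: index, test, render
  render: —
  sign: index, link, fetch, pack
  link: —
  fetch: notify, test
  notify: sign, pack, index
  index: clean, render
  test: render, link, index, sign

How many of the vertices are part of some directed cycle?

7

A vertex is on a directed cycle iff it belongs to a strongly connected component of size ≥ 2 (or has a self-loop).
The vertices on cycles are {pack, sign, test, clean, fetch, index, notify} — 7 in total.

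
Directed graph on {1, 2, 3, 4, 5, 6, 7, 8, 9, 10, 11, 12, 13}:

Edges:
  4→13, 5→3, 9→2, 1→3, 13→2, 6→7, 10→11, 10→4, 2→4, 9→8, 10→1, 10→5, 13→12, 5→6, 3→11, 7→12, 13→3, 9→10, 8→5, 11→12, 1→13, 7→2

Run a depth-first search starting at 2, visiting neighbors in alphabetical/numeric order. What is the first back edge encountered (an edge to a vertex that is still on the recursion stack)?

13→2

DFS from 2 (visiting neighbors in alphabetical/numeric order); mark gray on enter, black on exit:
2 gray
  4 gray
    13 gray
      13→2: 2 is gray → back edge
First back edge: 13 → 2.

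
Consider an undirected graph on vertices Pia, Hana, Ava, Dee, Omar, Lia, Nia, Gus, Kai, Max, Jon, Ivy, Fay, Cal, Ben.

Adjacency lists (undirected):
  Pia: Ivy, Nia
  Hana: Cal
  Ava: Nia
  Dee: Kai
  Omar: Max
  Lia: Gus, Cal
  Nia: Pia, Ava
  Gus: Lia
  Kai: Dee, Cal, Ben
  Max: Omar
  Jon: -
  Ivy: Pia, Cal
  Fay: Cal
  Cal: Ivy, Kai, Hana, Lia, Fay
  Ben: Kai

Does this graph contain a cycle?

No

DFS, tracking each vertex's parent; an edge to a visited non-parent vertex closes a cycle.
Start from Pia:
visit Pia (parent –)
  visit Ivy (parent Pia)
    Ivy–Pia: parent, skip
    visit Cal (parent Ivy)
      Cal–Ivy: parent, skip
      visit Kai (parent Cal)
        visit Dee (parent Kai)
          Dee–Kai: parent, skip
        Kai–Cal: parent, skip
        visit Ben (parent Kai)
          Ben–Kai: parent, skip
      visit Hana (parent Cal)
        Hana–Cal: parent, skip
      visit Lia (parent Cal)
        visit Gus (parent Lia)
          Gus–Lia: parent, skip
        Lia–Cal: parent, skip
      visit Fay (parent Cal)
        Fay–Cal: parent, skip
  visit Nia (parent Pia)
    Nia–Pia: parent, skip
    visit Ava (parent Nia)
      Ava–Nia: parent, skip
visit Omar (parent –)
  visit Max (parent Omar)
    Max–Omar: parent, skip
visit Jon (parent –)
No non-parent visited neighbor found — the graph is a forest.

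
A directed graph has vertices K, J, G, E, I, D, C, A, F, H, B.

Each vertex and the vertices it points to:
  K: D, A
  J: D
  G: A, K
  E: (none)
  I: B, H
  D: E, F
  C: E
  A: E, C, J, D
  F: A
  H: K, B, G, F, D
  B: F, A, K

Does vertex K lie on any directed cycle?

No

K lies on a cycle iff there is a path from K back to itself.
Exploring from K, it never reaches itself; equivalently, its strongly connected component is a singleton.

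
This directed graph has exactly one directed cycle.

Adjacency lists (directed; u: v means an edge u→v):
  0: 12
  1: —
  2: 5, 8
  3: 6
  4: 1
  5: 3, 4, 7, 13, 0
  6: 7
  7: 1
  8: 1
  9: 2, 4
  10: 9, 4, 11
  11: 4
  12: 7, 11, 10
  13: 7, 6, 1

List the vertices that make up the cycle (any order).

0, 2, 5, 9, 10, 12

DFS with gray/black marking from 9:
9 gray
  2 gray
    5 gray
      3 gray
        6 gray
          7 gray
            1 gray
            1 black
          7 black
        6 black
      3 black
      4 gray
        4→1: 1 black — skip
      4 black
      5→7: 7 black — skip
      13 gray
        13→7: 7 black — skip
        13→6: 6 black — skip
        13→1: 1 black — skip
      13 black
      0 gray
        12 gray
          12→7: 7 black — skip
          11 gray
            11→4: 4 black — skip
          11 black
          10 gray
            10→9: 9 is gray → back edge
Back edge closes the cycle 9 → 2 → 5 → 0 → 12 → 10 → 9; its vertices are {0, 2, 5, 9, 10, 12}.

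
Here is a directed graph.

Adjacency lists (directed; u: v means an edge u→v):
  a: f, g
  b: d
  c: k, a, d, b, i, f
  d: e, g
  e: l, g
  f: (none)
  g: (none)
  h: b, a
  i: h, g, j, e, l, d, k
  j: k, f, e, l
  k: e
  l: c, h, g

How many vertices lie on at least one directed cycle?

9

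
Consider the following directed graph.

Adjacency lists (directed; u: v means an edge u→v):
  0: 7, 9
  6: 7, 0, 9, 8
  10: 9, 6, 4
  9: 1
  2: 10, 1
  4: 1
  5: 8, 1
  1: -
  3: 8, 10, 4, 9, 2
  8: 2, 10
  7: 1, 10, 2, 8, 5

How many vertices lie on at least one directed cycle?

7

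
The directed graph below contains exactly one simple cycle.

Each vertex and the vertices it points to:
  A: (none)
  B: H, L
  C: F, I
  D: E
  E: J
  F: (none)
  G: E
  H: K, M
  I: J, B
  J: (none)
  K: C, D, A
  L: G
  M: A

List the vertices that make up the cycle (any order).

DFS with gray/black marking from B:
B gray
  H gray
    K gray
      C gray
        F gray
        F black
        I gray
          J gray
          J black
          I→B: B is gray → back edge
Back edge closes the cycle B → H → K → C → I → B; its vertices are {B, C, H, I, K}.

B, C, H, I, K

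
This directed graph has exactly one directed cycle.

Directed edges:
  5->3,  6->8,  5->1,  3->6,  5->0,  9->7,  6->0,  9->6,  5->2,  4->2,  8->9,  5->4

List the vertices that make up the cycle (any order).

6, 8, 9

DFS with gray/black marking from 6:
6 gray
  0 gray
  0 black
  8 gray
    9 gray
      7 gray
      7 black
      9→6: 6 is gray → back edge
Back edge closes the cycle 6 → 8 → 9 → 6; its vertices are {6, 8, 9}.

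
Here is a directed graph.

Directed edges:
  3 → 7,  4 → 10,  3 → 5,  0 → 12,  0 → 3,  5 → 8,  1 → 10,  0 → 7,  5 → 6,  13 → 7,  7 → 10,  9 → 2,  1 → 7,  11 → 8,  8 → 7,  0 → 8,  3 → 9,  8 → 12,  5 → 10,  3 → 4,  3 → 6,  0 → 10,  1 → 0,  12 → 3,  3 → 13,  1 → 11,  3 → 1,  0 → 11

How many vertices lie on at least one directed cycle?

7

A vertex is on a directed cycle iff it belongs to a strongly connected component of size ≥ 2 (or has a self-loop).
The vertices on cycles are {0, 1, 3, 5, 8, 11, 12} — 7 in total.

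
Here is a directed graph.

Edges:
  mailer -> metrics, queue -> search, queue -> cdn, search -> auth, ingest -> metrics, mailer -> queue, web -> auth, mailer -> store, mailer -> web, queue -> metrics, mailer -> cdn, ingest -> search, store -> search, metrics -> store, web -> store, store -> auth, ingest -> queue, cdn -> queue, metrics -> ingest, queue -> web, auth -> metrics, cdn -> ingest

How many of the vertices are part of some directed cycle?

A vertex is on a directed cycle iff it belongs to a strongly connected component of size ≥ 2 (or has a self-loop).
The vertices on cycles are {cdn, web, auth, queue, store, ingest, search, metrics} — 8 in total.

8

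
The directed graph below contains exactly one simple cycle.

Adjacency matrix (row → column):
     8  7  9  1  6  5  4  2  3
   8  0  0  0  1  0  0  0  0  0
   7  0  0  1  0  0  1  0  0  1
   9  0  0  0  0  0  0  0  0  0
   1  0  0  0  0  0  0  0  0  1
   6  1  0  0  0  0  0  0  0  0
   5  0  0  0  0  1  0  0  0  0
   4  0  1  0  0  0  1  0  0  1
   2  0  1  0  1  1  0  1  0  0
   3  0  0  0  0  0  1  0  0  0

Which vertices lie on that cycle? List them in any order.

1, 3, 5, 6, 8

DFS with gray/black marking from 1:
1 gray
  3 gray
    5 gray
      6 gray
        8 gray
          8→1: 1 is gray → back edge
Back edge closes the cycle 1 → 3 → 5 → 6 → 8 → 1; its vertices are {1, 3, 5, 6, 8}.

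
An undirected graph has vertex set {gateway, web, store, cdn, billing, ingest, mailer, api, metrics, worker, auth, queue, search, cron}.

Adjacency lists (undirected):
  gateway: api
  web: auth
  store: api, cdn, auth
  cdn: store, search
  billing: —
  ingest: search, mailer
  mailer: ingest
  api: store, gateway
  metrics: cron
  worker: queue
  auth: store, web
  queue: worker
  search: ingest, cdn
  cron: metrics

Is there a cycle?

No

DFS, tracking each vertex's parent; an edge to a visited non-parent vertex closes a cycle.
Start from store:
visit store (parent –)
  visit api (parent store)
    api–store: parent, skip
    visit gateway (parent api)
      gateway–api: parent, skip
  visit cdn (parent store)
    cdn–store: parent, skip
    visit search (parent cdn)
      visit ingest (parent search)
        ingest–search: parent, skip
        visit mailer (parent ingest)
          mailer–ingest: parent, skip
      search–cdn: parent, skip
  visit auth (parent store)
    auth–store: parent, skip
    visit web (parent auth)
      web–auth: parent, skip
visit billing (parent –)
visit metrics (parent –)
  visit cron (parent metrics)
    cron–metrics: parent, skip
visit worker (parent –)
  visit queue (parent worker)
    queue–worker: parent, skip
No non-parent visited neighbor found — the graph is a forest.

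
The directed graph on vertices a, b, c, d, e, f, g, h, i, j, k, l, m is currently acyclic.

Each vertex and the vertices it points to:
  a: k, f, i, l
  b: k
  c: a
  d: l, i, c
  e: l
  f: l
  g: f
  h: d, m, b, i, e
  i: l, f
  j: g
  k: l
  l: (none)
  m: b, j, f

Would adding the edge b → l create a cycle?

No

Adding b→l creates a cycle iff l can already reach b.
Explore from l: no path reaches b. The graph stays acyclic.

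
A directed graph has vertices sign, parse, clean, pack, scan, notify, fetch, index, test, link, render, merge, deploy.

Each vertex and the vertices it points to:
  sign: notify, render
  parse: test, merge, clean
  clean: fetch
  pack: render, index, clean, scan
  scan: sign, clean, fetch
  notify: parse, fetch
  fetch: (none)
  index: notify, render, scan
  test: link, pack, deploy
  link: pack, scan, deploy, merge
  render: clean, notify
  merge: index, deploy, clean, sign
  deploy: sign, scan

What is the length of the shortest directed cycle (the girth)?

For each vertex v, BFS finds the shortest path from v back to v.
The shortest such closed walk is parse → merge → index → notify → parse, length 4.

4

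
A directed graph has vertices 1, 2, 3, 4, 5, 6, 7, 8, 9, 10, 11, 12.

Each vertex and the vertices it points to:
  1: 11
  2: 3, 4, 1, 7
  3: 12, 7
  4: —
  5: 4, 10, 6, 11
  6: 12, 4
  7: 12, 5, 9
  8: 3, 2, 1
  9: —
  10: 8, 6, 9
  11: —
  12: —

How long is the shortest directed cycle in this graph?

5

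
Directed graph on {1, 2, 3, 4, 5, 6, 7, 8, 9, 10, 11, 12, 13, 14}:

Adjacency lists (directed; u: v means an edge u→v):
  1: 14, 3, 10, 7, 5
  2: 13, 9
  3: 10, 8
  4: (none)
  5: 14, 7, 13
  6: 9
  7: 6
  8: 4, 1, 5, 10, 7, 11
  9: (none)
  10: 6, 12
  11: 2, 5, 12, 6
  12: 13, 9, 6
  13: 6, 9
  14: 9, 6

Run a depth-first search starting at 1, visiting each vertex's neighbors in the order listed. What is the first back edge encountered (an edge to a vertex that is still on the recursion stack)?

DFS from 1 (visiting each vertex's neighbors in the order listed); mark gray on enter, black on exit:
1 gray
  14 gray
    9 gray
    9 black
    6 gray
      6→9: 9 black — skip
    6 black
  14 black
  3 gray
    10 gray
      10→6: 6 black — skip
      12 gray
        13 gray
          13→6: 6 black — skip
          13→9: 9 black — skip
        13 black
        12→9: 9 black — skip
        12→6: 6 black — skip
      12 black
    10 black
    8 gray
      4 gray
      4 black
      8→1: 1 is gray → back edge
First back edge: 8 → 1.

8->1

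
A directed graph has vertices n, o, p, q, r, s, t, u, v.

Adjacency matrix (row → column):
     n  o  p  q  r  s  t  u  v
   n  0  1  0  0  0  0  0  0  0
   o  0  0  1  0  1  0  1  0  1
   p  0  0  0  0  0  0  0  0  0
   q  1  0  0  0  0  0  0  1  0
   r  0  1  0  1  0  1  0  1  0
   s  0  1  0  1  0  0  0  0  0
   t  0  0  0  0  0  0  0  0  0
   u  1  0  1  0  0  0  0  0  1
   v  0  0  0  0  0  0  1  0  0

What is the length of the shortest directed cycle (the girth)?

For each vertex v, BFS finds the shortest path from v back to v.
The shortest such closed walk is r → o → r, length 2.

2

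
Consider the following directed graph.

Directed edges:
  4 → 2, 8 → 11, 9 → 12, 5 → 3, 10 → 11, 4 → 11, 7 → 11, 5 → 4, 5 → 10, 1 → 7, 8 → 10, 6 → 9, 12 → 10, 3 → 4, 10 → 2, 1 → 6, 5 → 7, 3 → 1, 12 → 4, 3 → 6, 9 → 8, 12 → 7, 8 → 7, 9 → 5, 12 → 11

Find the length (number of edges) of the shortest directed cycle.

4

For each vertex v, BFS finds the shortest path from v back to v.
The shortest such closed walk is 3 → 6 → 9 → 5 → 3, length 4.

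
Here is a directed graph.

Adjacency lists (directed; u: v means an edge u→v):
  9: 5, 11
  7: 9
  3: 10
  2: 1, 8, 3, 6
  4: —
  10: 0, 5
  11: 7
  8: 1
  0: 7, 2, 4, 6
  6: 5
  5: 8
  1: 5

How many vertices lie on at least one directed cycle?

10

A vertex is on a directed cycle iff it belongs to a strongly connected component of size ≥ 2 (or has a self-loop).
The vertices on cycles are {0, 1, 2, 3, 5, 7, 8, 9, 10, 11} — 10 in total.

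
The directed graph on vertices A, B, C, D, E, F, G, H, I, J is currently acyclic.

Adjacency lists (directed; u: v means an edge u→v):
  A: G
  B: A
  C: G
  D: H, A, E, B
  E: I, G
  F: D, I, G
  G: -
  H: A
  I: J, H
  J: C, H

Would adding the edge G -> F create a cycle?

Yes

Adding G→F creates a cycle iff F can already reach G.
Path from F: F → G.
So F → … → G → F is a cycle.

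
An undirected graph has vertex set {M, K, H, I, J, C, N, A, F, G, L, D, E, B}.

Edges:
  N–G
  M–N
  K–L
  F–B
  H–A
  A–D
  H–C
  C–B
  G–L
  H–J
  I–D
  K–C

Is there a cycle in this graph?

No

DFS, tracking each vertex's parent; an edge to a visited non-parent vertex closes a cycle.
Start from K:
visit K (parent –)
  visit L (parent K)
    L–K: parent, skip
    visit G (parent L)
      G–L: parent, skip
      visit N (parent G)
        visit M (parent N)
          M–N: parent, skip
        N–G: parent, skip
  visit C (parent K)
    visit B (parent C)
      visit F (parent B)
        F–B: parent, skip
      B–C: parent, skip
    C–K: parent, skip
    visit H (parent C)
      H–C: parent, skip
      visit A (parent H)
        A–H: parent, skip
        visit D (parent A)
          D–A: parent, skip
          visit I (parent D)
            I–D: parent, skip
      visit J (parent H)
        J–H: parent, skip
visit E (parent –)
No non-parent visited neighbor found — the graph is a forest.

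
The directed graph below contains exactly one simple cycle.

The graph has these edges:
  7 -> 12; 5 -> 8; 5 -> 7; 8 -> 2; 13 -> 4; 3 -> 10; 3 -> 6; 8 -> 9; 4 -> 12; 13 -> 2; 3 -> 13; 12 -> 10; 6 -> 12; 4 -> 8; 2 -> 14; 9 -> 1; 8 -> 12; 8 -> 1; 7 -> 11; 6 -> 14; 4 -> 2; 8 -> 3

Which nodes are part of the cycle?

DFS with gray/black marking from 8:
8 gray
  1 gray
  1 black
  12 gray
    10 gray
    10 black
  12 black
  2 gray
    14 gray
    14 black
  2 black
  3 gray
    13 gray
      4 gray
        4→2: 2 black — skip
        4→8: 8 is gray → back edge
Back edge closes the cycle 8 → 3 → 13 → 4 → 8; its vertices are {3, 4, 8, 13}.

3, 4, 8, 13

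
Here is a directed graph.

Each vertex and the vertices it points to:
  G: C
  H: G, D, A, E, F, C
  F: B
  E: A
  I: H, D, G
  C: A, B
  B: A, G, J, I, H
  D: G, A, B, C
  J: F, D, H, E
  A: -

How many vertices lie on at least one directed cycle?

8

A vertex is on a directed cycle iff it belongs to a strongly connected component of size ≥ 2 (or has a self-loop).
The vertices on cycles are {B, C, D, F, G, H, I, J} — 8 in total.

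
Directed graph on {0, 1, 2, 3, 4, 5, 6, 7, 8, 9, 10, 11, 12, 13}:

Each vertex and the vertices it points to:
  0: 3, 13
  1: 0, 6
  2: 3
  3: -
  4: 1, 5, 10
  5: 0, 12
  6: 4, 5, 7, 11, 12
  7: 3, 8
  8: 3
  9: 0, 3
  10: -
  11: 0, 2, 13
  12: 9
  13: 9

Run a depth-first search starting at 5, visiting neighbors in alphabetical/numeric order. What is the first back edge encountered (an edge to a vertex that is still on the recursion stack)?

DFS from 5 (visiting neighbors in alphabetical/numeric order); mark gray on enter, black on exit:
5 gray
  0 gray
    3 gray
    3 black
    13 gray
      9 gray
        9→0: 0 is gray → back edge
First back edge: 9 → 0.

9→0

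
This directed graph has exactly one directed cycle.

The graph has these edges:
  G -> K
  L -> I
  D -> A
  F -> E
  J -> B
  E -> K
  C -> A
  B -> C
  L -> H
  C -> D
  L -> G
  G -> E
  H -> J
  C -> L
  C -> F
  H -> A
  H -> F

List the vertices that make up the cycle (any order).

B, C, H, J, L

DFS with gray/black marking from C:
C gray
  L gray
    I gray
    I black
    H gray
      A gray
      A black
      J gray
        B gray
          B→C: C is gray → back edge
Back edge closes the cycle C → L → H → J → B → C; its vertices are {B, C, H, J, L}.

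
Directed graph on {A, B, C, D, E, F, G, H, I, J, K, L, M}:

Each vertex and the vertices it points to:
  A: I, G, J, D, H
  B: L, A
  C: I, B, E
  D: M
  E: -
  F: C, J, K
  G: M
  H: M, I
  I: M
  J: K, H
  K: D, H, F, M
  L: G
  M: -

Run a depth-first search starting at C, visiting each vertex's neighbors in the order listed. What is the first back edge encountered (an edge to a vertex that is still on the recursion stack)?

DFS from C (visiting each vertex's neighbors in the order listed); mark gray on enter, black on exit:
C gray
  I gray
    M gray
    M black
  I black
  B gray
    L gray
      G gray
        G→M: M black — skip
      G black
    L black
    A gray
      A→I: I black — skip
      A→G: G black — skip
      J gray
        K gray
          D gray
            D→M: M black — skip
          D black
          H gray
            H→M: M black — skip
            H→I: I black — skip
          H black
          F gray
            F→C: C is gray → back edge
First back edge: F → C.

F→C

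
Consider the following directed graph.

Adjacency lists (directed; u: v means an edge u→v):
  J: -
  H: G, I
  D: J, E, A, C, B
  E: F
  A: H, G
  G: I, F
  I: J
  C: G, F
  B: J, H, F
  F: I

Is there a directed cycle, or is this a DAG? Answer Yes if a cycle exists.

DFS with white/gray/black marking, starting from F:
F gray
  I gray
    J gray
    J black
  I black
F black
H gray
  G gray
    G→I: I black — skip
    G→F: F black — skip
  G black
  H→I: I black — skip
H black
D gray
  D→J: J black — skip
  E gray
    E→F: F black — skip
  E black
  A gray
    A→H: H black — skip
    A→G: G black — skip
  A black
  C gray
    C→G: G black — skip
    C→F: F black — skip
  C black
  B gray
    B→J: J black — skip
    B→H: H black — skip
    B→F: F black — skip
  B black
D black
Every edge goes to a white or black vertex — no back edge, so the graph is acyclic.

No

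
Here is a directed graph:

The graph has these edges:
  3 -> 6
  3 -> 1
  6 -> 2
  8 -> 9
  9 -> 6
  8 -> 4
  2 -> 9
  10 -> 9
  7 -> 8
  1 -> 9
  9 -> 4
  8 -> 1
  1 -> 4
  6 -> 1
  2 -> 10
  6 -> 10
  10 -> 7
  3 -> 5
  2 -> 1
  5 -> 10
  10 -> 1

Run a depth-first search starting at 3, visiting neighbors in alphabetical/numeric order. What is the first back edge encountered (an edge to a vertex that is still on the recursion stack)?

DFS from 3 (visiting neighbors in alphabetical/numeric order); mark gray on enter, black on exit:
3 gray
  1 gray
    4 gray
    4 black
    9 gray
      9→4: 4 black — skip
      6 gray
        6→1: 1 is gray → back edge
First back edge: 6 → 1.

6->1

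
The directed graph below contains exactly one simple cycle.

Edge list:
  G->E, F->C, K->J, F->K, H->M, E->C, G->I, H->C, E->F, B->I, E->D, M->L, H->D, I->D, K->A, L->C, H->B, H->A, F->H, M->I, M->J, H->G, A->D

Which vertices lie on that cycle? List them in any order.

E, F, G, H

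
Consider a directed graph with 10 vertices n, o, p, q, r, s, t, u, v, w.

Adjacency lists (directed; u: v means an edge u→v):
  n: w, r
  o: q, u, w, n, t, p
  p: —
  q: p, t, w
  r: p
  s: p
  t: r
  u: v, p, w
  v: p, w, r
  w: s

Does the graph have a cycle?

No

DFS with white/gray/black marking, starting from p:
p gray
p black
n gray
  w gray
    s gray
      s→p: p black — skip
    s black
  w black
  r gray
    r→p: p black — skip
  r black
n black
o gray
  q gray
    q→p: p black — skip
    t gray
      t→r: r black — skip
    t black
    q→w: w black — skip
  q black
  u gray
    v gray
      v→p: p black — skip
      v→w: w black — skip
      v→r: r black — skip
    v black
    u→p: p black — skip
    u→w: w black — skip
  u black
  o→w: w black — skip
  o→n: n black — skip
  o→t: t black — skip
  o→p: p black — skip
o black
Every edge goes to a white or black vertex — no back edge, so the graph is acyclic.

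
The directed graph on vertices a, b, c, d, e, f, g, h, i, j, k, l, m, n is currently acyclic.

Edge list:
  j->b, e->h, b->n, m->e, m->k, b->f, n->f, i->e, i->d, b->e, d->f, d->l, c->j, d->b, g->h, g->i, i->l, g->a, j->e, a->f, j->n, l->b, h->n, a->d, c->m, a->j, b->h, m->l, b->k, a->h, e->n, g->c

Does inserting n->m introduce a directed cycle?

Yes

Adding n→m creates a cycle iff m can already reach n.
Path from m: m → e → n.
So m → … → n → m is a cycle.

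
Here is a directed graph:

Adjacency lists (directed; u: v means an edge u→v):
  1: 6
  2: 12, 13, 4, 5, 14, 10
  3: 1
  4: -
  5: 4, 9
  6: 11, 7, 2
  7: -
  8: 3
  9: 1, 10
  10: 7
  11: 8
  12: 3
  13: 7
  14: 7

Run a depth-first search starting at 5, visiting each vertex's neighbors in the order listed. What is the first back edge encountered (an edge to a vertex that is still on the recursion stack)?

DFS from 5 (visiting each vertex's neighbors in the order listed); mark gray on enter, black on exit:
5 gray
  4 gray
  4 black
  9 gray
    1 gray
      6 gray
        11 gray
          8 gray
            3 gray
              3→1: 1 is gray → back edge
First back edge: 3 → 1.

3->1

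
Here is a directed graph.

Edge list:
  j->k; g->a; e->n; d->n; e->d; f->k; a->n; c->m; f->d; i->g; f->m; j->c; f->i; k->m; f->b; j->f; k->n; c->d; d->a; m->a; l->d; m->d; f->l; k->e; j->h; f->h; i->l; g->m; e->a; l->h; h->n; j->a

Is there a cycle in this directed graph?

No

DFS with white/gray/black marking, starting from h:
h gray
  n gray
  n black
h black
a gray
  a→n: n black — skip
a black
b gray
b black
c gray
  d gray
    d→n: n black — skip
    d→a: a black — skip
  d black
  m gray
    m→d: d black — skip
    m→a: a black — skip
  m black
c black
e gray
  e→n: n black — skip
  e→a: a black — skip
  e→d: d black — skip
e black
f gray
  f→h: h black — skip
  f→m: m black — skip
  i gray
    g gray
      g→m: m black — skip
      g→a: a black — skip
    g black
    l gray
      l→d: d black — skip
      l→h: h black — skip
    l black
  i black
  k gray
    k→m: m black — skip
    k→e: e black — skip
    k→n: n black — skip
  k black
  f→d: d black — skip
  f→l: l black — skip
  f→b: b black — skip
f black
j gray
  j→h: h black — skip
  j→a: a black — skip
  j→c: c black — skip
  j→f: f black — skip
  j→k: k black — skip
j black
Every edge goes to a white or black vertex — no back edge, so the graph is acyclic.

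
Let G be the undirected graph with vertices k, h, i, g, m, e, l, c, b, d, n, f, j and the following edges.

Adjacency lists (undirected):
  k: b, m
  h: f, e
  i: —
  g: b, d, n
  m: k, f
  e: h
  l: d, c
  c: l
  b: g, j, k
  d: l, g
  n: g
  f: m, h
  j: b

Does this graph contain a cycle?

No

DFS, tracking each vertex's parent; an edge to a visited non-parent vertex closes a cycle.
Start from l:
visit l (parent –)
  visit d (parent l)
    d–l: parent, skip
    visit g (parent d)
      visit b (parent g)
        b–g: parent, skip
        visit j (parent b)
          j–b: parent, skip
        visit k (parent b)
          k–b: parent, skip
          visit m (parent k)
            m–k: parent, skip
            visit f (parent m)
              f–m: parent, skip
              visit h (parent f)
                h–f: parent, skip
                visit e (parent h)
                  e–h: parent, skip
      g–d: parent, skip
      visit n (parent g)
        n–g: parent, skip
  visit c (parent l)
    c–l: parent, skip
visit i (parent –)
No non-parent visited neighbor found — the graph is a forest.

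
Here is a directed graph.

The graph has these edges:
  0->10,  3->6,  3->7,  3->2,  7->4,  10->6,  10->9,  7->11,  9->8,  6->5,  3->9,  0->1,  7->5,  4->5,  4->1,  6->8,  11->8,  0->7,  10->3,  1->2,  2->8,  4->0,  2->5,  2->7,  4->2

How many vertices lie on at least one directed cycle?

7

A vertex is on a directed cycle iff it belongs to a strongly connected component of size ≥ 2 (or has a self-loop).
The vertices on cycles are {0, 1, 2, 3, 4, 7, 10} — 7 in total.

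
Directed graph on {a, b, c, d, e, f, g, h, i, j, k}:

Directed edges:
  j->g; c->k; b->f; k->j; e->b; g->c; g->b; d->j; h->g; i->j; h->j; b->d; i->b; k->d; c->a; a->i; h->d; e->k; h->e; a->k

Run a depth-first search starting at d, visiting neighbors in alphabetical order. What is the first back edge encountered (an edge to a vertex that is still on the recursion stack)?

b→d

DFS from d (visiting neighbors in alphabetical order); mark gray on enter, black on exit:
d gray
  j gray
    g gray
      b gray
        b→d: d is gray → back edge
First back edge: b → d.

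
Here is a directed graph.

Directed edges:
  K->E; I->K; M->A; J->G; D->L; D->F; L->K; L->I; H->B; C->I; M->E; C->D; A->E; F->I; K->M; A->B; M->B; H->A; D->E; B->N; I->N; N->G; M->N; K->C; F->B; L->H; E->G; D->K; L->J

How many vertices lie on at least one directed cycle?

6

A vertex is on a directed cycle iff it belongs to a strongly connected component of size ≥ 2 (or has a self-loop).
The vertices on cycles are {C, D, F, I, K, L} — 6 in total.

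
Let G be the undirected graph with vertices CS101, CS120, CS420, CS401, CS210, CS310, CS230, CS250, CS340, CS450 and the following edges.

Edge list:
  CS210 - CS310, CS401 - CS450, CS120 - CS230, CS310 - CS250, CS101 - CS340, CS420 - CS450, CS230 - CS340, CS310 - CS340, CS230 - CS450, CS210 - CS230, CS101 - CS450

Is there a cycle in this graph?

Yes

DFS, tracking each vertex's parent; an edge to a visited non-parent vertex closes a cycle.
Start from CS101:
visit CS101 (parent –)
  visit CS340 (parent CS101)
    visit CS230 (parent CS340)
      visit CS450 (parent CS230)
        CS450–CS230: parent, skip
        visit CS420 (parent CS450)
          CS420–CS450: parent, skip
        CS450–CS101: CS101 visited and ≠ parent → cycle
Cycle: CS101 – CS340 – CS230 – CS450 – CS101.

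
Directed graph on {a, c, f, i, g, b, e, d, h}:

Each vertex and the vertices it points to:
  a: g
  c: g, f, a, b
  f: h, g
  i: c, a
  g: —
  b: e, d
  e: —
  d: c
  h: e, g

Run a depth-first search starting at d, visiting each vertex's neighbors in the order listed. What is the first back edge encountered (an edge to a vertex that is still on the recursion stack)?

b→d

DFS from d (visiting each vertex's neighbors in the order listed); mark gray on enter, black on exit:
d gray
  c gray
    g gray
    g black
    f gray
      h gray
        e gray
        e black
        h→g: g black — skip
      h black
      f→g: g black — skip
    f black
    a gray
      a→g: g black — skip
    a black
    b gray
      b→e: e black — skip
      b→d: d is gray → back edge
First back edge: b → d.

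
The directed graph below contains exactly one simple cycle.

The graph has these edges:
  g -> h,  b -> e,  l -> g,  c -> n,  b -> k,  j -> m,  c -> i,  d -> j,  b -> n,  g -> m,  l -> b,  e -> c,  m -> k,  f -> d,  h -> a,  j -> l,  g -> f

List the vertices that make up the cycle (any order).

d, f, g, j, l

DFS with gray/black marking from d:
d gray
  j gray
    m gray
      k gray
      k black
    m black
    l gray
      g gray
        h gray
          a gray
          a black
        h black
        f gray
          f→d: d is gray → back edge
Back edge closes the cycle d → j → l → g → f → d; its vertices are {d, f, g, j, l}.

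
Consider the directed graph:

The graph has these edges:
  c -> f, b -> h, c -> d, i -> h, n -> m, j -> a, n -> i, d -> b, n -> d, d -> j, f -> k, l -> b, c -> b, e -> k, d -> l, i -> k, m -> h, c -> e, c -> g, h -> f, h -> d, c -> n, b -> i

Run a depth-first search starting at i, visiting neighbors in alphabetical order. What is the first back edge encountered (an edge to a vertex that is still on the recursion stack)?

b→h

DFS from i (visiting neighbors in alphabetical order); mark gray on enter, black on exit:
i gray
  h gray
    d gray
      b gray
        b→h: h is gray → back edge
First back edge: b → h.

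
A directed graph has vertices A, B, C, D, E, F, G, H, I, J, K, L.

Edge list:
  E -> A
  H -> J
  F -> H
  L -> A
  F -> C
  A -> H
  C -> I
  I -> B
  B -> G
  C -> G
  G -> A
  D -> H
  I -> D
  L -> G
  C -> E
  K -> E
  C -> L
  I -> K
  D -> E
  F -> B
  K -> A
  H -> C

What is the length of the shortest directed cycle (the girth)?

For each vertex v, BFS finds the shortest path from v back to v.
The shortest such closed walk is H → C → I → D → H, length 4.

4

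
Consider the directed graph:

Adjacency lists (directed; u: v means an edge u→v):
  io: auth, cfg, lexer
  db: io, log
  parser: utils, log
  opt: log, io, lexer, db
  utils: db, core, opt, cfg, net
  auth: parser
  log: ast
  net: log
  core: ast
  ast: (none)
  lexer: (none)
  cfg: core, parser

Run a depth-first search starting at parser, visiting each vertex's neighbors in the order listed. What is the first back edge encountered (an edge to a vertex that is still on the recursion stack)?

DFS from parser (visiting each vertex's neighbors in the order listed); mark gray on enter, black on exit:
parser gray
  utils gray
    db gray
      io gray
        auth gray
          auth→parser: parser is gray → back edge
First back edge: auth → parser.

auth→parser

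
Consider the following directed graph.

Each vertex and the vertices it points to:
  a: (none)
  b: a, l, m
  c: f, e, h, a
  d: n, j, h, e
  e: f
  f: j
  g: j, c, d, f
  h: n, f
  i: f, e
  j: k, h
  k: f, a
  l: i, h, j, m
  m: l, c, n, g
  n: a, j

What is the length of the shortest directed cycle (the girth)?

2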